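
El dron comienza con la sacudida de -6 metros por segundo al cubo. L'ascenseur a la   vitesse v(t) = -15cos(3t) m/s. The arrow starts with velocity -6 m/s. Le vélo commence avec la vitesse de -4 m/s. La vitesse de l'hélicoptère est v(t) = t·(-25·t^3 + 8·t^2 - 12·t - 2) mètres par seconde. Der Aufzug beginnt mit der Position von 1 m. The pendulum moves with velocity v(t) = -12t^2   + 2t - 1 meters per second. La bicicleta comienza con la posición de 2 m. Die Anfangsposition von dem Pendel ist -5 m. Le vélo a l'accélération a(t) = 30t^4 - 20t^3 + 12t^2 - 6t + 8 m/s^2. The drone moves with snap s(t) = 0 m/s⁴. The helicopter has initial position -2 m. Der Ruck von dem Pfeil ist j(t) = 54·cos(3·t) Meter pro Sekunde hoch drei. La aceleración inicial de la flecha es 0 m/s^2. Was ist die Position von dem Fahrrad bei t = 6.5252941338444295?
Um dies zu lösen, müssen wir 2 Stammfunktionen unserer Gleichung für die Beschleunigung a(t) = 30·t^4 - 20·t^3 + 12·t^2 - 6·t + 8 finden. Das Integral von der Beschleunigung, mit v(0) = -4, ergibt die Geschwindigkeit: v(t) = 6·t^5 - 5·t^4 + 4·t^3 - 3·t^2 + 8·t - 4. Mit ∫v(t)dt und Anwendung von x(0) = 2, finden wir x(t) = t^6 - t^5 + t^4 - t^3 + 4·t^2 - 4·t + 2. Aus der Gleichung für die Position x(t) = t^6 - t^5 + t^4 - t^3 + 4·t^2 - 4·t + 2, setzen wir t = 6.5252941338444295 ein und erhalten x = 67047.9793020287.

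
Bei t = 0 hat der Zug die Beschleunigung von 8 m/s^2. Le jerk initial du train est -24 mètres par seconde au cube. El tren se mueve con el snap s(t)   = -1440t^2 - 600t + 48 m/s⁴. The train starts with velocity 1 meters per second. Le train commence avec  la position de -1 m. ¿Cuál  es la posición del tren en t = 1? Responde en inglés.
To solve this, we need to take 4 antiderivatives of our snap equation s(t) = -1440·t^2 - 600·t + 48. Integrating snap and using the initial condition j(0) = -24, we get j(t) = -480·t^3 - 300·t^2 + 48·t - 24. Integrating jerk and using the initial condition a(0) = 8, we get a(t) = -120·t^4 - 100·t^3 + 24·t^2 - 24·t + 8. Integrating acceleration and using the initial condition v(0) = 1, we get v(t) = -24·t^5 - 25·t^4 + 8·t^3 - 12·t^2 + 8·t + 1. The antiderivative of velocity is position. Using x(0) = -1, we get x(t) = -4·t^6 - 5·t^5 + 2·t^4 - 4·t^3 + 4·t^2 + t - 1. From the given position equation x(t) = -4·t^6 - 5·t^5 + 2·t^4 - 4·t^3 + 4·t^2 + t - 1, we substitute t = 1 to get x = -7.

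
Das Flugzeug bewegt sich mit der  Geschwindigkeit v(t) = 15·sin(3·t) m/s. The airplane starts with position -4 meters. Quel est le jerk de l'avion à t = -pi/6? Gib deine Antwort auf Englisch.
Starting from velocity v(t) = 15·sin(3·t), we take 2 derivatives. The derivative of velocity gives acceleration: a(t) = 45·cos(3·t). The derivative of acceleration gives jerk: j(t) = -135·sin(3·t). We have jerk j(t) = -135·sin(3·t). Substituting t = -pi/6: j(-pi/6) = 135.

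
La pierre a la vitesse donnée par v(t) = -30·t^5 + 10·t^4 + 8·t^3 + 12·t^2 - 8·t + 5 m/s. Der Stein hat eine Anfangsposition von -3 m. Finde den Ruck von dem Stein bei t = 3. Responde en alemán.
Ausgehend von der Geschwindigkeit v(t) = -30·t^5 + 10·t^4 + 8·t^3 + 12·t^2 - 8·t + 5, nehmen wir 2 Ableitungen. Durch Ableiten von der Geschwindigkeit erhalten wir die Beschleunigung: a(t) = -150·t^4 + 40·t^3 + 24·t^2 + 24·t - 8. Durch Ableiten von der Beschleunigung erhalten wir den Ruck: j(t) = -600·t^3 + 120·t^2 + 48·t + 24. Aus der Gleichung für den Ruck j(t) = -600·t^3 + 120·t^2 + 48·t + 24, setzen wir t = 3 ein und erhalten j = -14952.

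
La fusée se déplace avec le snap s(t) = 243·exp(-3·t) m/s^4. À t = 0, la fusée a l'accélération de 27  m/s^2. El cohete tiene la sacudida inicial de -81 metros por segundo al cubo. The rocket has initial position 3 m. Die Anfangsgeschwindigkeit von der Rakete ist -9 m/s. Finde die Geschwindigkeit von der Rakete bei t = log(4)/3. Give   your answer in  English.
We must find the integral of our snap equation s(t) = 243·exp(-3·t) 3 times. Taking ∫s(t)dt and applying j(0) = -81, we find j(t) = -81·exp(-3·t). The integral of jerk is acceleration. Using a(0) = 27, we get a(t) = 27·exp(-3·t). The antiderivative of acceleration is velocity. Using v(0) = -9, we get v(t) = -9·exp(-3·t). Using v(t) = -9·exp(-3·t) and substituting t = log(4)/3, we find v = -9/4.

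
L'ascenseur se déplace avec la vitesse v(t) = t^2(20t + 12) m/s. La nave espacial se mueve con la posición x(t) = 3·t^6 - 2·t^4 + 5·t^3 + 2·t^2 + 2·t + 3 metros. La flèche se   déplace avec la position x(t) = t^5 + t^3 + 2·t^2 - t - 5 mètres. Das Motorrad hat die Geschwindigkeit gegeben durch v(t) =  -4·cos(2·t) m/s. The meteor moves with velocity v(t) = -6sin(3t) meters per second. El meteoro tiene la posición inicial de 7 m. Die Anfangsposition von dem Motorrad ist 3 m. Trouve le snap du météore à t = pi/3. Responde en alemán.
Ausgehend von der Geschwindigkeit v(t) = -6·sin(3·t), nehmen wir 3 Ableitungen. Mit d/dt von v(t) finden wir a(t) = -18·cos(3·t). Durch Ableiten von der Beschleunigung erhalten wir den Ruck: j(t) = 54·sin(3·t). Mit d/dt von j(t) finden wir s(t) = 162·cos(3·t). Wir haben den Snap s(t) = 162·cos(3·t). Durch Einsetzen von t = pi/3: s(pi/3) = -162.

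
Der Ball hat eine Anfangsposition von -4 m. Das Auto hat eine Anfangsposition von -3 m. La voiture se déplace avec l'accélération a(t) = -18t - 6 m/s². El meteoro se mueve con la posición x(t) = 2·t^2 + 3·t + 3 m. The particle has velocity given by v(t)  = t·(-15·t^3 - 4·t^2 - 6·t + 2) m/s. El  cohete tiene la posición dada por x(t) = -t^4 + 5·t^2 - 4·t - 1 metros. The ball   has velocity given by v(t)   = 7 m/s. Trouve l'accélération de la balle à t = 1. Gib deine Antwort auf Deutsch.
Ausgehend von der Geschwindigkeit v(t) = 7, nehmen wir 1 Ableitung. Mit d/dt von v(t) finden wir a(t) = 0. Wir haben die Beschleunigung a(t) = 0. Durch Einsetzen von t = 1: a(1) = 0.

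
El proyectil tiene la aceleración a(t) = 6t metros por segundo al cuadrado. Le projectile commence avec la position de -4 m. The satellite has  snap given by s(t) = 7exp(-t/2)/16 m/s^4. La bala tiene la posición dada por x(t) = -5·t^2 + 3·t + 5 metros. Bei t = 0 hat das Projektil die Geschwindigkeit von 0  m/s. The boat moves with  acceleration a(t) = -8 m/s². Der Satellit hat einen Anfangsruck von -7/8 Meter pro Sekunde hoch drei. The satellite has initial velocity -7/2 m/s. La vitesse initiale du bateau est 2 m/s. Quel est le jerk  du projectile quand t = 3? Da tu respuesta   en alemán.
Ausgehend von der Beschleunigung a(t) = 6·t, nehmen wir 1 Ableitung. Die Ableitung von der Beschleunigung ergibt den Ruck: j(t) = 6. Mit j(t) = 6 und Einsetzen von t = 3, finden wir j = 6.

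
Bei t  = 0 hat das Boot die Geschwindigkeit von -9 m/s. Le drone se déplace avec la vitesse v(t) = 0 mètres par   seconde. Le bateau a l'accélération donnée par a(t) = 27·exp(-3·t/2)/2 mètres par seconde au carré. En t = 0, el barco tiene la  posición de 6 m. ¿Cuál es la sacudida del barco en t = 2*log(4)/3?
Partiendo de la aceleración a(t) = 27·exp(-3·t/2)/2, tomamos 1 derivada. La derivada de la aceleración da la sacudida: j(t) = -81·exp(-3·t/2)/4. De la ecuación de la sacudida j(t) = -81·exp(-3·t/2)/4, sustituimos t = 2*log(4)/3 para obtener j = -81/16.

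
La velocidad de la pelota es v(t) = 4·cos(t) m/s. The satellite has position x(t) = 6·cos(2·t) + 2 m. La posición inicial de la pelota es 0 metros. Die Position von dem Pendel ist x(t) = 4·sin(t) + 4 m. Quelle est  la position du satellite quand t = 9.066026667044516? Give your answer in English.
We have position x(t) = 6·cos(2·t) + 2. Substituting t = 9.066026667044516: x(9.066026667044516) = 6.52070083071956.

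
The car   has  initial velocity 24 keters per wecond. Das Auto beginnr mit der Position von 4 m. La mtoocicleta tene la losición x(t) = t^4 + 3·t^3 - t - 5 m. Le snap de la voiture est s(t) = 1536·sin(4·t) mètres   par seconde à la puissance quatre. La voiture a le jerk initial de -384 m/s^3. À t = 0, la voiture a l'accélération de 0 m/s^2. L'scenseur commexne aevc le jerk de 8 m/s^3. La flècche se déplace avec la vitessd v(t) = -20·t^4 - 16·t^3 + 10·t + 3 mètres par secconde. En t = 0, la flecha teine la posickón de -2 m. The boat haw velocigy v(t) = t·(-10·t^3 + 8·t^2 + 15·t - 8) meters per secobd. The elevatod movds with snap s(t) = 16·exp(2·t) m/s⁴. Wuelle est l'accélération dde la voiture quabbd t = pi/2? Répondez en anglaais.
Starting from snap s(t) = 1536·sin(4·t), we take 2 integrals. The antiderivative of snap is jerk. Using j(0) = -384, we get j(t) = -384·cos(4·t). Finding the integral of j(t) and using a(0) = 0: a(t) = -96·sin(4·t). We have acceleration a(t) = -96·sin(4·t). Substituting t = pi/2: a(pi/2) = 0.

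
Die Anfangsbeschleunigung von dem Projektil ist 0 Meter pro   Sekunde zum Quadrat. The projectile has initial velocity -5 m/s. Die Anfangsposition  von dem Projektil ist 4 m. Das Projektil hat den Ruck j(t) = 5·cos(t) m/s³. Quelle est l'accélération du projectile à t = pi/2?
En partant du jerk j(t) = 5·cos(t), nous prenons 1 primitive. En prenant ∫j(t)dt et en appliquant a(0) = 0, nous trouvons a(t) = 5·sin(t). En utilisant a(t) = 5·sin(t) et en substituant t = pi/2, nous trouvons a = 5.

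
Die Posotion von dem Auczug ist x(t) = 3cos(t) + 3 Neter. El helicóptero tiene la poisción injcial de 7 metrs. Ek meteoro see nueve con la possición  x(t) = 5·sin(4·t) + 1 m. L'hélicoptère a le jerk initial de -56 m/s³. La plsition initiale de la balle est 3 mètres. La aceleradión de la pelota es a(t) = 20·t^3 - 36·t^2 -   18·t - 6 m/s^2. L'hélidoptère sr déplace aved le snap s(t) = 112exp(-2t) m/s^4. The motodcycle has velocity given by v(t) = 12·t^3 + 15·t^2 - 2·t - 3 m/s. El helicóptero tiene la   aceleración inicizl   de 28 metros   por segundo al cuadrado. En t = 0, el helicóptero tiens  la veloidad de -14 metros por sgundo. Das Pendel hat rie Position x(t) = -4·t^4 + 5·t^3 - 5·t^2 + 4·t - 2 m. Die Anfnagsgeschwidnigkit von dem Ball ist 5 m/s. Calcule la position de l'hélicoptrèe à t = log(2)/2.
Pour résoudre ceci, nous devons prendre 4 intégrales de notre équation du snap s(t) = 112·exp(-2·t). En prenant ∫s(t)dt et en appliquant j(0) = -56, nous trouvons j(t) = -56·exp(-2·t). L'intégrale du jerk, avec a(0) = 28, donne l'accélération: a(t) = 28·exp(-2·t). La primitive de l'accélération est la vitesse. En utilisant v(0) = -14, nous obtenons v(t) = -14·exp(-2·t). La primitive de la vitesse est la position. En utilisant x(0) = 7, nous obtenons x(t) = 7·exp(-2·t). Nous avons la position x(t) = 7·exp(-2·t). En substituant t = log(2)/2: x(log(2)/2) = 7/2.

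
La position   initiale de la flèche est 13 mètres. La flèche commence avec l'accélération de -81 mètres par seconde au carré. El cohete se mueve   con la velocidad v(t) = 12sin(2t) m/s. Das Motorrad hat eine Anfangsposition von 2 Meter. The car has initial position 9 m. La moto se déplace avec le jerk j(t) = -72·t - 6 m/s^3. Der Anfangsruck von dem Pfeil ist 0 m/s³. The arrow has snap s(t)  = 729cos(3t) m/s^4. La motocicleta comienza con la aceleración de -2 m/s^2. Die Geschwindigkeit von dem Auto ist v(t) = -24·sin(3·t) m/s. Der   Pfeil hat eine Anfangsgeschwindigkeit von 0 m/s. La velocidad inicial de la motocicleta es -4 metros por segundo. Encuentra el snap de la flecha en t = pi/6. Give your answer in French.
De l'équation du snap s(t) = 729·cos(3·t), nous substituons t = pi/6 pour obtenir s = 0.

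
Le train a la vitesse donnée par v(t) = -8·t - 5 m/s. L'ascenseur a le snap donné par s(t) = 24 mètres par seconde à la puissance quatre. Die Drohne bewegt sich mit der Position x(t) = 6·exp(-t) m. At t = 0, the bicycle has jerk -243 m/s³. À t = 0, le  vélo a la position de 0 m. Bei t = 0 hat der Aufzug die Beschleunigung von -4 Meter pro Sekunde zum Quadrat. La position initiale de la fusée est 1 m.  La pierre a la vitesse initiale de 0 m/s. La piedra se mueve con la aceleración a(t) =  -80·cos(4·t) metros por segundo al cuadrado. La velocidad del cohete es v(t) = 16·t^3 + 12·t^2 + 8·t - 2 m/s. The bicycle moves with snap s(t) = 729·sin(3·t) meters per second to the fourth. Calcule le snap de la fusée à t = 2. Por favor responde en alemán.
Ausgehend von der Geschwindigkeit v(t) = 16·t^3 + 12·t^2 + 8·t - 2, nehmen wir 3 Ableitungen. Die Ableitung von der Geschwindigkeit ergibt die Beschleunigung: a(t) = 48·t^2 + 24·t + 8. Durch Ableiten von der Beschleunigung erhalten wir den Ruck: j(t) = 96·t + 24. Die Ableitung von dem Ruck ergibt den Snap: s(t) = 96. Aus der Gleichung für den Snap s(t) = 96, setzen wir t = 2 ein und erhalten s = 96.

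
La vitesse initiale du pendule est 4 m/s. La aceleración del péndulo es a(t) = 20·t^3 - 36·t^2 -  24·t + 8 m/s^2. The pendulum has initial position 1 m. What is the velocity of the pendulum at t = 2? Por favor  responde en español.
Para resolver esto, necesitamos tomar 1 integral de nuestra ecuación de la aceleración a(t) = 20·t^3 - 36·t^2 - 24·t + 8. Integrando la aceleración y usando la condición inicial v(0) = 4, obtenemos v(t) = 5·t^4 - 12·t^3 - 12·t^2 + 8·t + 4. Usando v(t) = 5·t^4 - 12·t^3 - 12·t^2 + 8·t + 4 y sustituyendo t = 2, encontramos v = -44.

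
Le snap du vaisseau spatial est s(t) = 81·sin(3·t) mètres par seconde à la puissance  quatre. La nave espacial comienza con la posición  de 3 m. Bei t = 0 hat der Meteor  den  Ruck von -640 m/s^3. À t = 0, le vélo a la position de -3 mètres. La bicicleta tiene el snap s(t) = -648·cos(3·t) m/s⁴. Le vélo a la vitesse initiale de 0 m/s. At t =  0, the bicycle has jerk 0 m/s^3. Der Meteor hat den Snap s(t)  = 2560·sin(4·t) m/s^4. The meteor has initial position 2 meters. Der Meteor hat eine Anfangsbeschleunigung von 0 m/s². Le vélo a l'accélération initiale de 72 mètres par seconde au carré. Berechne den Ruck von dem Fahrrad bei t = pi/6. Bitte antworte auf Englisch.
Starting from snap s(t) = -648·cos(3·t), we take 1 antiderivative. Taking ∫s(t)dt and applying j(0) = 0, we find j(t) = -216·sin(3·t). Using j(t) = -216·sin(3·t) and substituting t = pi/6, we find j = -216.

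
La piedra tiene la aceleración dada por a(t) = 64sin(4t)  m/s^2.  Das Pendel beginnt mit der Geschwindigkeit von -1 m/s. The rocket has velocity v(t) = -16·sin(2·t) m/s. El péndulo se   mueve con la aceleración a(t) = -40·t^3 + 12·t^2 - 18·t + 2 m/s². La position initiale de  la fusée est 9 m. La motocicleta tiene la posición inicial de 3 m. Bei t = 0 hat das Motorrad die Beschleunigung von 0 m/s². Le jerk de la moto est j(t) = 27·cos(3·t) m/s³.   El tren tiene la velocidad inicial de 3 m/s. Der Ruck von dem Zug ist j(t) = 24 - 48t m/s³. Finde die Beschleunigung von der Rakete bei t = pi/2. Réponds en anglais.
To solve this, we need to take 1 derivative of our velocity equation v(t) = -16·sin(2·t). Differentiating velocity, we get acceleration: a(t) = -32·cos(2·t). Using a(t) = -32·cos(2·t) and substituting t = pi/2, we find a = 32.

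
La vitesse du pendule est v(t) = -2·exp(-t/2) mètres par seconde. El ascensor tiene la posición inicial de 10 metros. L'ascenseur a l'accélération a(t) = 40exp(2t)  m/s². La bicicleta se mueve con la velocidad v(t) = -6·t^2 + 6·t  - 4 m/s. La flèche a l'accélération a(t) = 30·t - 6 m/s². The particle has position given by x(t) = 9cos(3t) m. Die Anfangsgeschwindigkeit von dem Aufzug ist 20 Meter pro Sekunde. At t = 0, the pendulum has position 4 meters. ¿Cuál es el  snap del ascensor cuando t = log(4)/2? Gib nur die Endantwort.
En t = log(4)/2, s = 640.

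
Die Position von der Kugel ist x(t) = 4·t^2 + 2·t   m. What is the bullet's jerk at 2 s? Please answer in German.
Wir müssen unsere Gleichung für die Position x(t) = 4·t^2 + 2·t 3-mal ableiten. Mit d/dt von x(t) finden wir v(t) = 8·t + 2. Mit d/dt von v(t) finden wir a(t) = 8. Mit d/dt von a(t) finden wir j(t) = 0. Aus der Gleichung für den Ruck j(t) = 0, setzen wir t = 2 ein und erhalten j = 0.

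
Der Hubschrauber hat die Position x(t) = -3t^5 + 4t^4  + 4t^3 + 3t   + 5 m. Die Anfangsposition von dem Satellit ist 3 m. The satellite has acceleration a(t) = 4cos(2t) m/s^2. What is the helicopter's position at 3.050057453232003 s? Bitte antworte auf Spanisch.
De la ecuación de la posición x(t) = -3·t^5 + 4·t^4 + 4·t^3 + 3·t + 5, sustituimos t = 3.050057453232003 para obtener x = -318.064418720875.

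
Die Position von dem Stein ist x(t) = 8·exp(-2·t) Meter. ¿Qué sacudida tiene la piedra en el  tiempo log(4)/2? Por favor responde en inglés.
Starting from position x(t) = 8·exp(-2·t), we take 3 derivatives. Taking d/dt of x(t), we find v(t) = -16·exp(-2·t). Taking d/dt of v(t), we find a(t) = 32·exp(-2·t). Differentiating acceleration, we get jerk: j(t) = -64·exp(-2·t). We have jerk j(t) = -64·exp(-2·t). Substituting t = log(4)/2: j(log(4)/2) = -16.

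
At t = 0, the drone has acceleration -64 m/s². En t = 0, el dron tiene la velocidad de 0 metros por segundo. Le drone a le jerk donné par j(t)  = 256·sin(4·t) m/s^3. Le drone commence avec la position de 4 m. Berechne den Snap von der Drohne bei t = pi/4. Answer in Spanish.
Partiendo de la sacudida j(t) = 256·sin(4·t), tomamos 1 derivada. Derivando la sacudida, obtenemos el snap: s(t) = 1024·cos(4·t). Tenemos el snap s(t) = 1024·cos(4·t). Sustituyendo t = pi/4: s(pi/4) = -1024.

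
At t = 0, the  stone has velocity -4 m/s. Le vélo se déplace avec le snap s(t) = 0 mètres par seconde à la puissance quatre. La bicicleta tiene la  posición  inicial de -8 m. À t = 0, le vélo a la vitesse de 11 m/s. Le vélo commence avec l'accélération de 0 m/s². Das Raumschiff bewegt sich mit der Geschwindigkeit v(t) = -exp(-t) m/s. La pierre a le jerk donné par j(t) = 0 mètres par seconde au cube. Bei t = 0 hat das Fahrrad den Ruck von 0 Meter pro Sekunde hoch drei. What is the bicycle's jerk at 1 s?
To find the answer, we compute 1 antiderivative of s(t) = 0. The integral of snap is jerk. Using j(0) = 0, we get j(t) = 0. Using j(t) = 0 and substituting t = 1, we find j = 0.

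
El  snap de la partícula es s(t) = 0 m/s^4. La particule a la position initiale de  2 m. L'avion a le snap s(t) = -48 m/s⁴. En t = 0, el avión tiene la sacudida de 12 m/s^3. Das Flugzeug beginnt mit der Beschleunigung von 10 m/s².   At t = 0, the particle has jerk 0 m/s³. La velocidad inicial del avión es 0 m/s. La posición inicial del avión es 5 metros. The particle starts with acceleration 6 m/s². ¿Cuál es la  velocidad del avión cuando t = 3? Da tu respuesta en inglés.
Starting from snap s(t) = -48, we take 3 antiderivatives. Integrating snap and using the initial condition j(0) = 12, we get j(t) = 12 - 48·t. The integral of jerk, with a(0) = 10, gives acceleration: a(t) = -24·t^2 + 12·t + 10. The integral of acceleration, with v(0) = 0, gives velocity: v(t) = 2·t·(-4·t^2 + 3·t + 5). We have velocity v(t) = 2·t·(-4·t^2 + 3·t + 5). Substituting t = 3: v(3) = -132.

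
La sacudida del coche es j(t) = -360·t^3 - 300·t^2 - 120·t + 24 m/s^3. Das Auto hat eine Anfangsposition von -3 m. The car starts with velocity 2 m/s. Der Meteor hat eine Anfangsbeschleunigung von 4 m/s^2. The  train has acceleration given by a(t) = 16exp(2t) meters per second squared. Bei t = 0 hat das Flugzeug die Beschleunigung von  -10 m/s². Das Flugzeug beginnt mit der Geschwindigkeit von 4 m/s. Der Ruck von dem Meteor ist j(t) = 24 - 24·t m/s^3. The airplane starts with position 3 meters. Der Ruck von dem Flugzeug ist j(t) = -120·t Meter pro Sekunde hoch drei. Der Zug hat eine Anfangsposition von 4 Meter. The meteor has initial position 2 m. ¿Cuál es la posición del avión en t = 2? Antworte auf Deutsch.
Ausgehend von dem Ruck j(t) = -120·t, nehmen wir 3 Integrale. Mit ∫j(t)dt und Anwendung von a(0) = -10, finden wir a(t) = -60·t^2 - 10. Durch Integration von der Beschleunigung und Verwendung der Anfangsbedingung v(0) = 4, erhalten wir v(t) = -20·t^3 - 10·t + 4. Die Stammfunktion von der Geschwindigkeit, mit x(0) = 3, ergibt die Position: x(t) = -5·t^4 - 5·t^2 + 4·t + 3. Wir haben die Position x(t) = -5·t^4 - 5·t^2 + 4·t + 3. Durch Einsetzen von t = 2: x(2) = -89.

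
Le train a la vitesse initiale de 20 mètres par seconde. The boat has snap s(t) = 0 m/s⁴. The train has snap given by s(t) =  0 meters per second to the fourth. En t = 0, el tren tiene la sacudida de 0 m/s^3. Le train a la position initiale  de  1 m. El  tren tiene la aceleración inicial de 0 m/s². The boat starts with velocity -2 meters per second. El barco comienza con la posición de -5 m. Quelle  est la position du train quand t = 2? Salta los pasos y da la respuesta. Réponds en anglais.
The answer is 41.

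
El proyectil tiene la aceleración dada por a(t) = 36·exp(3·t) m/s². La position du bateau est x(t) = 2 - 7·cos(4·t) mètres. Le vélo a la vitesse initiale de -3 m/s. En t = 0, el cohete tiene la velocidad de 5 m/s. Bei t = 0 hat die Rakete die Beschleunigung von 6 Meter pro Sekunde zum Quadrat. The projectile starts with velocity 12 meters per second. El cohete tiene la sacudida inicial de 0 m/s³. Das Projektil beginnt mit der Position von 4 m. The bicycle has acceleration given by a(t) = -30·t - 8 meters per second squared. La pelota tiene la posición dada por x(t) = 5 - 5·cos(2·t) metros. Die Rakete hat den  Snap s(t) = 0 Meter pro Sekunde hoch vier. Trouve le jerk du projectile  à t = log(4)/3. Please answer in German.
Um dies zu lösen, müssen wir 1 Ableitung unserer Gleichung für die Beschleunigung a(t) = 36·exp(3·t) nehmen. Die Ableitung von der Beschleunigung ergibt den Ruck: j(t) = 108·exp(3·t). Wir haben den Ruck j(t) = 108·exp(3·t). Durch Einsetzen von t = log(4)/3: j(log(4)/3) = 432.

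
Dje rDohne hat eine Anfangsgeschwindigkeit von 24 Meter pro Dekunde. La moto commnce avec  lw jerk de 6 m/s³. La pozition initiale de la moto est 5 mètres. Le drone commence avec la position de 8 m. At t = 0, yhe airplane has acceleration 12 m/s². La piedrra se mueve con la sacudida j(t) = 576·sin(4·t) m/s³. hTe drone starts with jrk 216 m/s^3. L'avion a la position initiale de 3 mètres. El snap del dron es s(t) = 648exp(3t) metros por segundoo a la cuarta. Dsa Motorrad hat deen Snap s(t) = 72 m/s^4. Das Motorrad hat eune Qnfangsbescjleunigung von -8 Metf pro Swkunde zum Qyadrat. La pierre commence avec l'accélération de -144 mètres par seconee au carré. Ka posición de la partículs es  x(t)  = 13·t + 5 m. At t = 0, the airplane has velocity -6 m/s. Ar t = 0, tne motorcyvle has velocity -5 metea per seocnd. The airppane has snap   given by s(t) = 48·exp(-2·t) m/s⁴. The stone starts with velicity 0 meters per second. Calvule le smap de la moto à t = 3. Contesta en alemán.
Mit s(t) = 72 und Einsetzen von t = 3, finden wir s = 72.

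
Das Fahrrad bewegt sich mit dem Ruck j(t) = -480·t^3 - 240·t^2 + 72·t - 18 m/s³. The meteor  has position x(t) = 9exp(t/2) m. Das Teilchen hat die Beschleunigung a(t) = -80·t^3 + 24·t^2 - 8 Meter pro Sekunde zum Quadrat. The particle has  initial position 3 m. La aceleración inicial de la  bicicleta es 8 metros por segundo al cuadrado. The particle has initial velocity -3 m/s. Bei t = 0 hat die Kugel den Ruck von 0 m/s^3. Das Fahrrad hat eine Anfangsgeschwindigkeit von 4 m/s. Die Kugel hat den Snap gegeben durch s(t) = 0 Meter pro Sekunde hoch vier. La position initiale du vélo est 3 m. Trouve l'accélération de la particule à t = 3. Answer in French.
Nous avons l'accélération a(t) = -80·t^3 + 24·t^2 - 8. En substituant t = 3: a(3) = -1952.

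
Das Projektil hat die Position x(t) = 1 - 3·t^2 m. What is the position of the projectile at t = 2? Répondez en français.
Nous avons la position x(t) = 1 - 3·t^2. En substituant t = 2: x(2) = -11.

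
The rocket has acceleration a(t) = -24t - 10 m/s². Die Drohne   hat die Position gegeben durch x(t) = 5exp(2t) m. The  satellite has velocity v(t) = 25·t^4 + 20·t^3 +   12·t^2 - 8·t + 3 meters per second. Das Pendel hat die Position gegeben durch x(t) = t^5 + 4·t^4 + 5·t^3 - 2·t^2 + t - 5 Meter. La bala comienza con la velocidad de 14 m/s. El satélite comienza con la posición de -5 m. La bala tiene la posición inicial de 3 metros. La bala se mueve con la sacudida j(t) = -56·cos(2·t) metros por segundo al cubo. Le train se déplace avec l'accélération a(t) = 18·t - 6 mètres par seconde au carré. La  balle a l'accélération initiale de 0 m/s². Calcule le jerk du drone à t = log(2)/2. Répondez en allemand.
Wir müssen unsere Gleichung für die Position x(t) = 5·exp(2·t) 3-mal ableiten. Mit d/dt von x(t) finden wir v(t) = 10·exp(2·t). Durch Ableiten von der Geschwindigkeit erhalten wir die Beschleunigung: a(t) = 20·exp(2·t). Die Ableitung von der Beschleunigung ergibt den Ruck: j(t) = 40·exp(2·t). Wir haben den Ruck j(t) = 40·exp(2·t). Durch Einsetzen von t = log(2)/2: j(log(2)/2) = 80.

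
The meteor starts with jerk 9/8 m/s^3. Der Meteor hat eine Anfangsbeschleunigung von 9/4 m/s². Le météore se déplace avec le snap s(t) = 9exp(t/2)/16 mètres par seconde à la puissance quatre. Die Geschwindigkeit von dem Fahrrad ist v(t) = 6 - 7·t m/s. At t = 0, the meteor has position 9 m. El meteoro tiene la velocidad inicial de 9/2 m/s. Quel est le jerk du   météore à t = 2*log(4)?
En partant du snap s(t) = 9·exp(t/2)/16, nous prenons 1 intégrale. En intégrant le snap et en utilisant la condition initiale j(0) = 9/8, nous obtenons j(t) = 9·exp(t/2)/8. En utilisant j(t) = 9·exp(t/2)/8 et en substituant t = 2*log(4), nous trouvons j = 9/2.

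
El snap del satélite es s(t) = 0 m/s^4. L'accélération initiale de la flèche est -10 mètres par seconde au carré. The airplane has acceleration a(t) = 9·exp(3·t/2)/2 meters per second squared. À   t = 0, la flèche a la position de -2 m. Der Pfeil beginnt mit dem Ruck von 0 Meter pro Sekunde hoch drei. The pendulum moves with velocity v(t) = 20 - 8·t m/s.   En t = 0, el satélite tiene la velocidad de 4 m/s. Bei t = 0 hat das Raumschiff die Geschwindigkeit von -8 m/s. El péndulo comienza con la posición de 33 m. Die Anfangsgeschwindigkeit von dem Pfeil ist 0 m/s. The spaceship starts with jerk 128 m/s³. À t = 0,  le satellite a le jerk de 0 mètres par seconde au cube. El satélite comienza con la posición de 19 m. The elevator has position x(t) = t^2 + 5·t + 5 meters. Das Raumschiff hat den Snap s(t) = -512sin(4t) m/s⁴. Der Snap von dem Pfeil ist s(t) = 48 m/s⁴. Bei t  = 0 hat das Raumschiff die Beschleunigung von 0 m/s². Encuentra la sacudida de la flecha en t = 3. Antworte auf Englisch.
We must find the integral of our snap equation s(t) = 48 1 time. Finding the antiderivative of s(t) and using j(0) = 0: j(t) = 48·t. From the given jerk equation j(t) = 48·t, we substitute t = 3 to get j = 144.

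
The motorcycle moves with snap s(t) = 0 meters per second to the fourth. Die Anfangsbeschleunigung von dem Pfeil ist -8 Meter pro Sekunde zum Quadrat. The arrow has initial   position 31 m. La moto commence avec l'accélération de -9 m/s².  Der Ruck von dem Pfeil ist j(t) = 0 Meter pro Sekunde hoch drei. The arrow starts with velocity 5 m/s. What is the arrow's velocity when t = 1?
We must find the integral of our jerk equation j(t) = 0 2 times. The integral of jerk is acceleration. Using a(0) = -8, we get a(t) = -8. The integral of acceleration is velocity. Using v(0) = 5, we get v(t) = 5 - 8·t. Using v(t) = 5 - 8·t and substituting t = 1, we find v = -3.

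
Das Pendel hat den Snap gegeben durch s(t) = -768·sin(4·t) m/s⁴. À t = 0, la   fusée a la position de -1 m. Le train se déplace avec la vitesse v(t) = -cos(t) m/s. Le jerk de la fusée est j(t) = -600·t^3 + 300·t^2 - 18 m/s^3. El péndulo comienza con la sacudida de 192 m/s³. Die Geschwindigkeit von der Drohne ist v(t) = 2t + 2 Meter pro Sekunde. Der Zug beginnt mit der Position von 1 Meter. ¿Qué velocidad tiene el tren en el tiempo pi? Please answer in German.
Aus der Gleichung für die Geschwindigkeit v(t) = -cos(t), setzen wir t = pi ein und erhalten v = 1.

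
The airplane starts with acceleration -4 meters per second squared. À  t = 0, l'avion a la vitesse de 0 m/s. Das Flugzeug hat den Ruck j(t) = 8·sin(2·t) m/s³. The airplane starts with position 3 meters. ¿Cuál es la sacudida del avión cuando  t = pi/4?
Tenemos la sacudida j(t) = 8·sin(2·t). Sustituyendo t = pi/4: j(pi/4) = 8.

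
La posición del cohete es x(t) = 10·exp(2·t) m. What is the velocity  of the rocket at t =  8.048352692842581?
We must differentiate our position equation x(t) = 10·exp(2·t) 1 time. Differentiating position, we get velocity: v(t) = 20·exp(2·t). From the given velocity equation v(t) = 20·exp(2·t), we substitute t = 8.048352692842581 to get v = 195767376.794803.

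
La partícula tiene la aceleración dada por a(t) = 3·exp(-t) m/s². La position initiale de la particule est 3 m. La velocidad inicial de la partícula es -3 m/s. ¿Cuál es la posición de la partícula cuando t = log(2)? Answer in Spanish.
Partiendo de la aceleración a(t) = 3·exp(-t), tomamos 2 integrales. La integral de la aceleración, con v(0) = -3, da la velocidad: v(t) = -3·exp(-t). Integrando la velocidad y usando la condición inicial x(0) = 3, obtenemos x(t) = 3·exp(-t). Usando x(t) = 3·exp(-t) y sustituyendo t = log(2), encontramos x = 3/2.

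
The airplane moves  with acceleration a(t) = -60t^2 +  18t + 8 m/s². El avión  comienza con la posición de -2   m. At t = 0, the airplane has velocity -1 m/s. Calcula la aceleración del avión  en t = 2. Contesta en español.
Tenemos la aceleración a(t) = -60·t^2 + 18·t + 8. Sustituyendo t = 2: a(2) = -196.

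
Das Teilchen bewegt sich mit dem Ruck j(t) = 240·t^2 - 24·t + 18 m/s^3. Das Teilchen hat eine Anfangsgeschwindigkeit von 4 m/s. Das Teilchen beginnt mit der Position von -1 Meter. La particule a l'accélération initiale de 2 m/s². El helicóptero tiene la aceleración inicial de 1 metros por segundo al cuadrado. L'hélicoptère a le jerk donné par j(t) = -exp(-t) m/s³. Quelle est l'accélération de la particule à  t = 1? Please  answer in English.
We need to integrate our jerk equation j(t) = 240·t^2 - 24·t + 18 1 time. Integrating jerk and using the initial condition a(0) = 2, we get a(t) = 80·t^3 - 12·t^2 + 18·t + 2. Using a(t) = 80·t^3 - 12·t^2 + 18·t + 2 and substituting t = 1, we find a = 88.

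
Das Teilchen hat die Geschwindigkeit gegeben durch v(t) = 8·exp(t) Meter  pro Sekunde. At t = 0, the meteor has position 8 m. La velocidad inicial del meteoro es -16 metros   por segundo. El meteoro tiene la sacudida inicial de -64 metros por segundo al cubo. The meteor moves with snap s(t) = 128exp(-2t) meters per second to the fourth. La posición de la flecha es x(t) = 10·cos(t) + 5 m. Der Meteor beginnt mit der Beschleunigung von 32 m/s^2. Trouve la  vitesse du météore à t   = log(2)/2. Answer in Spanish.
Debemos encontrar la antiderivada de nuestra ecuación del snap s(t) = 128·exp(-2·t) 3 veces. La integral del snap, con j(0) = -64, da la sacudida: j(t) = -64·exp(-2·t). La integral de la sacudida es la aceleración. Usando a(0) = 32, obtenemos a(t) = 32·exp(-2·t). La integral de la aceleración, con v(0) = -16, da la velocidad: v(t) = -16·exp(-2·t). Usando v(t) = -16·exp(-2·t) y sustituyendo t = log(2)/2, encontramos v = -8.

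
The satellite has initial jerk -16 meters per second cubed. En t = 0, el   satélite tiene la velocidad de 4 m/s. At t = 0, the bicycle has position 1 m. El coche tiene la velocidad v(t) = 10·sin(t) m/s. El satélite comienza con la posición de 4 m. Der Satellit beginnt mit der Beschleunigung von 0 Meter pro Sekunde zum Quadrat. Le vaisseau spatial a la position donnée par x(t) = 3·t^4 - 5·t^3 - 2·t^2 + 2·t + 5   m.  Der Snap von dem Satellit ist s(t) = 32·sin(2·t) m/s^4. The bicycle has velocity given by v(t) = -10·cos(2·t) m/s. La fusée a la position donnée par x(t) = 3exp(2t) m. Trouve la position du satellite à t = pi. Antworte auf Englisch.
To solve this, we need to take 4 antiderivatives of our snap equation s(t) = 32·sin(2·t). The antiderivative of snap, with j(0) = -16, gives jerk: j(t) = -16·cos(2·t). Integrating jerk and using the initial condition a(0) = 0, we get a(t) = -8·sin(2·t). The integral of acceleration is velocity. Using v(0) = 4, we get v(t) = 4·cos(2·t). Integrating velocity and using the initial condition x(0) = 4, we get x(t) = 2·sin(2·t) + 4. Using x(t) = 2·sin(2·t) + 4 and substituting t = pi, we find x = 4.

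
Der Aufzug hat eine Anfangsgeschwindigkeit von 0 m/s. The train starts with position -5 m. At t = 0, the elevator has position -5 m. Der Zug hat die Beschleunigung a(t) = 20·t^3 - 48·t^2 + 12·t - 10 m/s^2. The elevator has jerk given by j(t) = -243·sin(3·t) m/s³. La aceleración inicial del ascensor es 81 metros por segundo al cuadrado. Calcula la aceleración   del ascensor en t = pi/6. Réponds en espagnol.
Para resolver esto, necesitamos tomar 1 integral de nuestra ecuación de la sacudida j(t) = -243·sin(3·t). La integral de la sacudida es la aceleración. Usando a(0) = 81, obtenemos a(t) = 81·cos(3·t). De la ecuación de la aceleración a(t) = 81·cos(3·t), sustituimos t = pi/6 para obtener a = 0.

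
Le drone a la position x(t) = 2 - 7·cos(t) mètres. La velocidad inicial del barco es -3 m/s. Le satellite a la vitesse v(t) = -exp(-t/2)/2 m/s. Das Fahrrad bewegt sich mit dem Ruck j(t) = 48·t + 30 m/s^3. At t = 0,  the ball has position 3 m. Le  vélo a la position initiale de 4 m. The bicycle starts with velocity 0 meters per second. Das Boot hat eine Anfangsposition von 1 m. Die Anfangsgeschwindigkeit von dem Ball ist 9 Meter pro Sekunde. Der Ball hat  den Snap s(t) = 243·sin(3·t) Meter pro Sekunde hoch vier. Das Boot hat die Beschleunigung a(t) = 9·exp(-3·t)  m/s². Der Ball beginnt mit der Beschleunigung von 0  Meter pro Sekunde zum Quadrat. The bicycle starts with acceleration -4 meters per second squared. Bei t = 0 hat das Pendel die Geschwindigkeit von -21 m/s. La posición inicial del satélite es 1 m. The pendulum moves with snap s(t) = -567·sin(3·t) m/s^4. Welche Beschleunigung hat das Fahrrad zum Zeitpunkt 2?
Wir müssen die Stammfunktion unserer Gleichung für den Ruck j(t) = 48·t + 30 1-mal finden. Die Stammfunktion von dem Ruck ist die Beschleunigung. Mit a(0) = -4 erhalten wir a(t) = 24·t^2 + 30·t - 4. Wir haben die Beschleunigung a(t) = 24·t^2 + 30·t - 4. Durch Einsetzen von t = 2: a(2) = 152.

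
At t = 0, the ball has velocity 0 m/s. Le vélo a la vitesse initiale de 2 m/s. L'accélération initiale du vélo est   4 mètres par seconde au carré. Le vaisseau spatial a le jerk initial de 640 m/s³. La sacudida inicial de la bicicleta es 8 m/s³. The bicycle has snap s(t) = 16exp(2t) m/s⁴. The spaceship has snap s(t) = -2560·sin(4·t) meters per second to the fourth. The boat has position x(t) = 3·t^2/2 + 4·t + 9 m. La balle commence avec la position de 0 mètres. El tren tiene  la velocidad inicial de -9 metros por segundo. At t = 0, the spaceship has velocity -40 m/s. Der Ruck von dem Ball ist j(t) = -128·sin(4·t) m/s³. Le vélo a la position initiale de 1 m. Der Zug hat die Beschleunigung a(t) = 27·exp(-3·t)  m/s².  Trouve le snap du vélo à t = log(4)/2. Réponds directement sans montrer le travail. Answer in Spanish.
La respuesta es 64.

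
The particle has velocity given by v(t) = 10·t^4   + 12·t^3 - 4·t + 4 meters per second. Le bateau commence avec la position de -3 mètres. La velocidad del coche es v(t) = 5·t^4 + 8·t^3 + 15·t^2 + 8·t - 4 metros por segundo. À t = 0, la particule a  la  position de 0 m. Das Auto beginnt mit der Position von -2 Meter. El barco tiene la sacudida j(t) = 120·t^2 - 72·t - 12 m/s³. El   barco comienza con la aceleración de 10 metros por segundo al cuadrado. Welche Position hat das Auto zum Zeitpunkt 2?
Wir müssen das Integral unserer Gleichung für die Geschwindigkeit v(t) = 5·t^4 + 8·t^3 + 15·t^2 + 8·t - 4 1-mal finden. Das Integral von der Geschwindigkeit ist die Position. Mit x(0) = -2 erhalten wir x(t) = t^5 + 2·t^4 + 5·t^3 + 4·t^2 - 4·t - 2. Wir haben die Position x(t) = t^5 + 2·t^4 + 5·t^3 + 4·t^2 - 4·t - 2. Durch Einsetzen von t = 2: x(2) = 110.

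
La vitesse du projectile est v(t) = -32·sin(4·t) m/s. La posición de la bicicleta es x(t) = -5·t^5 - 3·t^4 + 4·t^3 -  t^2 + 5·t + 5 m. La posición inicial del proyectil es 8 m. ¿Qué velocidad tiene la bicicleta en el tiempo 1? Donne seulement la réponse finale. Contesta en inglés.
At t = 1, v = -22.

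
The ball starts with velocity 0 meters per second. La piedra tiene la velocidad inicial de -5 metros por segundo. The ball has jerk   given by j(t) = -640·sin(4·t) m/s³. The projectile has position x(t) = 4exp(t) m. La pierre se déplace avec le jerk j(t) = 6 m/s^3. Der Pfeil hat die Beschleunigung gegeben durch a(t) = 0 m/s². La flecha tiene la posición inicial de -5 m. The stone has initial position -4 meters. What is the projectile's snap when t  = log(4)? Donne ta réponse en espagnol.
Para resolver esto, necesitamos tomar 4 derivadas de nuestra ecuación de la posición x(t) = 4·exp(t). Derivando la posición, obtenemos la velocidad: v(t) = 4·exp(t). La derivada de la velocidad da la aceleración: a(t) = 4·exp(t). La derivada de la aceleración da la sacudida: j(t) = 4·exp(t). Derivando la sacudida, obtenemos el snap: s(t) = 4·exp(t). Usando s(t) = 4·exp(t) y sustituyendo t = log(4), encontramos s = 16.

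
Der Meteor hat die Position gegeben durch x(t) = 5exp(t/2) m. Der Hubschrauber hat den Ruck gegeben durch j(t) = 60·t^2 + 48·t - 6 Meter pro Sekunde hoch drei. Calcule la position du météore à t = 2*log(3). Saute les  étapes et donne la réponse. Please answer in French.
x(2*log(3)) = 15.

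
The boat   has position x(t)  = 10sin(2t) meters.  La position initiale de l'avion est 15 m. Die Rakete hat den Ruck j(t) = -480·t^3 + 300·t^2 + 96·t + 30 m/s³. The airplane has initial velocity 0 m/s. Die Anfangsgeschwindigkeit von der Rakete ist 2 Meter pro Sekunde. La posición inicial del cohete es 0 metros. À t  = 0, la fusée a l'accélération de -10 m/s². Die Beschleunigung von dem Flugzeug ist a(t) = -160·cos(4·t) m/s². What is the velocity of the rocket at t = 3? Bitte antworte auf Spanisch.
Partiendo de la sacudida j(t) = -480·t^3 + 300·t^2 + 96·t + 30, tomamos 2 antiderivadas. La antiderivada de la sacudida, con a(0) = -10, da la aceleración: a(t) = -120·t^4 + 100·t^3 + 48·t^2 + 30·t - 10. La integral de la aceleración es la velocidad. Usando v(0) = 2, obtenemos v(t) = -24·t^5 + 25·t^4 + 16·t^3 + 15·t^2 - 10·t + 2. De la ecuación de la velocidad v(t) = -24·t^5 + 25·t^4 + 16·t^3 + 15·t^2 - 10·t + 2, sustituimos t = 3 para obtener v = -3268.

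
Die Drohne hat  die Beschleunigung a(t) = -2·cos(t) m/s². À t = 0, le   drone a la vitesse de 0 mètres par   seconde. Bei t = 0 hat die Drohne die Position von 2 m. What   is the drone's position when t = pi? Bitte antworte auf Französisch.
En partant de l'accélération a(t) = -2·cos(t), nous prenons 2 primitives. La primitive de l'accélération, avec v(0) = 0, donne la vitesse: v(t) = -2·sin(t). En prenant ∫v(t)dt et en appliquant x(0) = 2, nous trouvons x(t) = 2·cos(t). En utilisant x(t) = 2·cos(t) et en substituant t = pi, nous trouvons x = -2.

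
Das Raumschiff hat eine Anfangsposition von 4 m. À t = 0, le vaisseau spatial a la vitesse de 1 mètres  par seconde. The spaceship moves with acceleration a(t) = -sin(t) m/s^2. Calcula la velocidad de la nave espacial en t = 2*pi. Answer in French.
En partant de l'accélération a(t) = -sin(t), nous prenons 1 primitive. En prenant ∫a(t)dt et en appliquant v(0) = 1, nous trouvons v(t) = cos(t). En utilisant v(t) = cos(t) et en substituant t = 2*pi, nous trouvons v = 1.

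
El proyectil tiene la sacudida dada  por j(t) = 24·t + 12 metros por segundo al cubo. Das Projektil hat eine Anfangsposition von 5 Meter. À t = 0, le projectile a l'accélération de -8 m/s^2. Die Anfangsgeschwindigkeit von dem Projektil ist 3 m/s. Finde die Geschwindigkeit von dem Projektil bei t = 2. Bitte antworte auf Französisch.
Nous devons trouver l'intégrale de notre équation du jerk j(t) = 24·t + 12 2 fois. En prenant ∫j(t)dt et en appliquant a(0) = -8, nous trouvons a(t) = 12·t^2 + 12·t - 8. L'intégrale de l'accélération, avec v(0) = 3, donne la vitesse: v(t) = 4·t^3 + 6·t^2 - 8·t + 3. De l'équation de la vitesse v(t) = 4·t^3 + 6·t^2 - 8·t + 3, nous substituons t = 2 pour obtenir v = 43.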